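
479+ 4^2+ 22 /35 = 17347 /35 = 495.63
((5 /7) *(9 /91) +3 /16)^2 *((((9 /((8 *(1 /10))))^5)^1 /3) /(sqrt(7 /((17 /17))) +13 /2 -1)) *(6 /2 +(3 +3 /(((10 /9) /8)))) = 21544356516024375 /824366792704 -1958577865093125 *sqrt(7) /412183396352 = 13562.58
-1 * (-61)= 61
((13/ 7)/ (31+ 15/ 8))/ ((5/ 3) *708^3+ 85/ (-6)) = 624/ 6533615173435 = 0.00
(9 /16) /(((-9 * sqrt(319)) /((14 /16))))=-0.00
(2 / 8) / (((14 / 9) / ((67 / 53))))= 0.20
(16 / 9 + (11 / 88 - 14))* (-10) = 4355 / 36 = 120.97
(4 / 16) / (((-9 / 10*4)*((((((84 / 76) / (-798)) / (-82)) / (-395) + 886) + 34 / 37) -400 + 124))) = -1081583075 / 9514937705094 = -0.00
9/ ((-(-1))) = 9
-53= -53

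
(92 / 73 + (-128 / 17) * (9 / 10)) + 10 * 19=1144722 / 6205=184.48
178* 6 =1068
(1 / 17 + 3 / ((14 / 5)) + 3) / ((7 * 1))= 983 / 1666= 0.59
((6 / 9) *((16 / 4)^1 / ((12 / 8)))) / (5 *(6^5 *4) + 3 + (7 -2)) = 2 / 174969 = 0.00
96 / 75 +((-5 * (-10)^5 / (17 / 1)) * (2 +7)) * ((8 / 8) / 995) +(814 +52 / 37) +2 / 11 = 37275723992 / 34422025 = 1082.90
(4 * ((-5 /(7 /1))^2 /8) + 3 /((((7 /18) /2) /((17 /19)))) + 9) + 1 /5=216547 /9310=23.26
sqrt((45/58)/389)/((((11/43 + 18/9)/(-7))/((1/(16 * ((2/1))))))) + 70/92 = 35/46-903 * sqrt(112810)/70032448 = 0.76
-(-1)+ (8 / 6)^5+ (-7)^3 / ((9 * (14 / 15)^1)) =-17311 / 486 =-35.62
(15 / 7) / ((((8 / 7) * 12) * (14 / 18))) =0.20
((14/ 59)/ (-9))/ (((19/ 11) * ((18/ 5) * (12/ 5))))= -1925/ 1089612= -0.00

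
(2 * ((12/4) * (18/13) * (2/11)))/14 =108/1001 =0.11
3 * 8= 24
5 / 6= 0.83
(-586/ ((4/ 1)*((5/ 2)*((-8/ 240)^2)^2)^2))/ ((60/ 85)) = -21786894000000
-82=-82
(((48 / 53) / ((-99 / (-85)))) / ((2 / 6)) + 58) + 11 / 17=604371 / 9911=60.98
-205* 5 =-1025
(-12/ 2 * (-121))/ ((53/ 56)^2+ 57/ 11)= 25044096/ 209651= 119.46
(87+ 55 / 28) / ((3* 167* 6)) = 2491 / 84168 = 0.03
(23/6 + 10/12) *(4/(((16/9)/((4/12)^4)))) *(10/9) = 35/243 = 0.14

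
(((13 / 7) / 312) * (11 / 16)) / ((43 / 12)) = 11 / 9632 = 0.00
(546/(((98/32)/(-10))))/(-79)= 12480/553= 22.57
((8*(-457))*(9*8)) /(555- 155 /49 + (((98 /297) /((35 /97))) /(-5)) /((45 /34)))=-1077416802000 /2258119393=-477.13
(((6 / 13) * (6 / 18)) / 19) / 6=1 / 741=0.00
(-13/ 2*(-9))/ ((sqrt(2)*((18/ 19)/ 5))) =1235*sqrt(2)/ 8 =218.32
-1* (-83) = 83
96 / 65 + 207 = 13551 / 65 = 208.48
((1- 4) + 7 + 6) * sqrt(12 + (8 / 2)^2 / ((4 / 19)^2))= 10 * sqrt(373)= 193.13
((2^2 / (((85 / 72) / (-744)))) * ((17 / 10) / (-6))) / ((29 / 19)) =339264 / 725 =467.95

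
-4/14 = -2/7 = -0.29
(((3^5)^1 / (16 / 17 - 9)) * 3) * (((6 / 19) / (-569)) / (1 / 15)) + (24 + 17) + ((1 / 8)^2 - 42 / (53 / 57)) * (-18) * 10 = 8169.51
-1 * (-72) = 72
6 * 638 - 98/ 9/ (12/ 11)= 3818.02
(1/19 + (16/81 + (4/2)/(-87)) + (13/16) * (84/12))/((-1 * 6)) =-4223645/4284576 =-0.99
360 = 360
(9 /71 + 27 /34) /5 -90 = -1084077 /12070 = -89.82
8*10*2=160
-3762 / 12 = -627 / 2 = -313.50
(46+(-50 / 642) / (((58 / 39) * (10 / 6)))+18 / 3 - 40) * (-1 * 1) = -74277 / 6206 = -11.97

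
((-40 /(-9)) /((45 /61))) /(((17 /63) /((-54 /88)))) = -2562 /187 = -13.70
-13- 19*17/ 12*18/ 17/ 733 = -19115/ 1466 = -13.04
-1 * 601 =-601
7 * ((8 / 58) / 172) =7 / 1247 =0.01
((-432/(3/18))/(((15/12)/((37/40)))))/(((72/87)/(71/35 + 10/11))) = -65532402/9625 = -6808.56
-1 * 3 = -3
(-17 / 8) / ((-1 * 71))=17 / 568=0.03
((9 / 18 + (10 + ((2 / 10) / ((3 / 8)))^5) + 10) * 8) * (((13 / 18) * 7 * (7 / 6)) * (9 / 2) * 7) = 139120403149 / 4556250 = 30533.97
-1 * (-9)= 9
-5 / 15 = -1 / 3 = -0.33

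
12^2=144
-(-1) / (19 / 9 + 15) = 9 / 154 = 0.06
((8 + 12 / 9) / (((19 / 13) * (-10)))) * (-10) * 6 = 38.32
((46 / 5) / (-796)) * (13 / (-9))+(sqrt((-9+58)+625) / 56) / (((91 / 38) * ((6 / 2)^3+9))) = 19 * sqrt(674) / 91728+299 / 17910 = 0.02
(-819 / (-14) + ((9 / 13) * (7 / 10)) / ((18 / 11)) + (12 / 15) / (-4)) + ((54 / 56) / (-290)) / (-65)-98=-20797323 / 527800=-39.40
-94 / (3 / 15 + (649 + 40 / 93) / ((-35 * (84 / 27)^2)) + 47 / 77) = 879561760 / 10355061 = 84.94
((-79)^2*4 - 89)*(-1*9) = -223875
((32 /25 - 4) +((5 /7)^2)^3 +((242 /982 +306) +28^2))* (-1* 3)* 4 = -18848805936456 /1444141475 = -13051.91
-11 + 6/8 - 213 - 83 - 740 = -4185/4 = -1046.25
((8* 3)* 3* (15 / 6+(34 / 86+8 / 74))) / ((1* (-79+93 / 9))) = -516078 / 163873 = -3.15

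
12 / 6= 2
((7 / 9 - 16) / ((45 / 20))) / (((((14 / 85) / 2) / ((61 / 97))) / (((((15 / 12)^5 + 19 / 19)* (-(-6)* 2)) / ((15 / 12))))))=-65493809 / 32592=-2009.51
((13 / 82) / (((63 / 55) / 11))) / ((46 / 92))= 7865 / 2583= 3.04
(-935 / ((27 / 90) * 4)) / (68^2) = -275 / 1632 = -0.17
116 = 116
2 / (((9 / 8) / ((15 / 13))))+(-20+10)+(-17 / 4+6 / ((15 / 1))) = -9203 / 780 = -11.80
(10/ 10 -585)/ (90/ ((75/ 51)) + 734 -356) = -730/ 549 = -1.33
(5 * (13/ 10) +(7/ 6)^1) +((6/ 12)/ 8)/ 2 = 739/ 96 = 7.70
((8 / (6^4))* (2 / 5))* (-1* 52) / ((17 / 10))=-104 / 1377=-0.08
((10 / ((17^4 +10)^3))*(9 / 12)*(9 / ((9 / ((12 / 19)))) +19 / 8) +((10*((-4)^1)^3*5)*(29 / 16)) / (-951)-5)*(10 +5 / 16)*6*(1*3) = 91651191410827503172575 / 449330474926973784704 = 203.97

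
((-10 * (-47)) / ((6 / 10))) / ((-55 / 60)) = -9400 / 11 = -854.55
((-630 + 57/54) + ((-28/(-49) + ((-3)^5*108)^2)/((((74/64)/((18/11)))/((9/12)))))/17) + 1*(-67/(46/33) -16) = 11652080273335/270963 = 43002477.36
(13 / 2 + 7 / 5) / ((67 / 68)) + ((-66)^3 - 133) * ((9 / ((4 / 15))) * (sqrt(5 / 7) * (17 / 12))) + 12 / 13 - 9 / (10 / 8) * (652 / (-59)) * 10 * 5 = 1024502942 / 256945 - 220036185 * sqrt(35) / 112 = -11618795.13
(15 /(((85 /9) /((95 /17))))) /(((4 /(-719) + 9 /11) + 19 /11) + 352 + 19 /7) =142006095 /5716033607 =0.02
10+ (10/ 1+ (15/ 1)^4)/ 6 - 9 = 50641/ 6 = 8440.17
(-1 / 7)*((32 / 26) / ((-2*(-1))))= -8 / 91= -0.09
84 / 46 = 42 / 23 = 1.83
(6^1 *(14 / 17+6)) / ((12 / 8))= 464 / 17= 27.29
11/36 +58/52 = 665/468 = 1.42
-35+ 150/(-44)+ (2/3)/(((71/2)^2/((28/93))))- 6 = -1374085975/30941658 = -44.41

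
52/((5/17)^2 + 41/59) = 221663/3331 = 66.55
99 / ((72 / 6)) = 33 / 4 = 8.25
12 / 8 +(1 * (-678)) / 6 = -223 / 2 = -111.50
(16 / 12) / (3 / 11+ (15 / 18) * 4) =44 / 119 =0.37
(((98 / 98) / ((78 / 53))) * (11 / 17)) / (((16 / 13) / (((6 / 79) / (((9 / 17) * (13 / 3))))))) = 583 / 49296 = 0.01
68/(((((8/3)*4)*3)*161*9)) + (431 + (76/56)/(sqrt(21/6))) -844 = -4787479/11592 + 19*sqrt(14)/98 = -412.27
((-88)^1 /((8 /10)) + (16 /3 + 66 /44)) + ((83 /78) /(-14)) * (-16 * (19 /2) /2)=-17725 /182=-97.39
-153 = -153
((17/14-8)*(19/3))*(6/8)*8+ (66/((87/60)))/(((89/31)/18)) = 497215/18067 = 27.52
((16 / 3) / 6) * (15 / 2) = 20 / 3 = 6.67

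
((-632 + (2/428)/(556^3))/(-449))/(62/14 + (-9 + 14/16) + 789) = 162724620133369/90786255035116944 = 0.00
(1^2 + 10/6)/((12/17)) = 34/9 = 3.78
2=2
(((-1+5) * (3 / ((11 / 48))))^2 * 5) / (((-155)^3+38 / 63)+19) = -10450944 / 2838694969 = -0.00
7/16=0.44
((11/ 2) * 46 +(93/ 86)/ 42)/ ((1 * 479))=304643/ 576716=0.53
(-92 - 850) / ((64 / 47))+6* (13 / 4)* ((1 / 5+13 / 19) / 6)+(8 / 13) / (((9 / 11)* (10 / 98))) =-242408947 / 355680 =-681.54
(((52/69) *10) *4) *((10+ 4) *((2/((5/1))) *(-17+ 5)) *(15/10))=-69888/23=-3038.61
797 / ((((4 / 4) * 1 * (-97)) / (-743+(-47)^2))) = -1168402 / 97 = -12045.38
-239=-239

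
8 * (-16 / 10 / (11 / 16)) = -1024 / 55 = -18.62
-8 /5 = -1.60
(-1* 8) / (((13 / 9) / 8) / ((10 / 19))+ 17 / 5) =-1152 / 539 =-2.14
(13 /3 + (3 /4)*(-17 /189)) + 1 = 1327 /252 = 5.27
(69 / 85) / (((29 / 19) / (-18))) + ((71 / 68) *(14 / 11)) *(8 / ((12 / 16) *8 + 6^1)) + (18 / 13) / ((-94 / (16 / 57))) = -8207624981 / 944334105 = -8.69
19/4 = 4.75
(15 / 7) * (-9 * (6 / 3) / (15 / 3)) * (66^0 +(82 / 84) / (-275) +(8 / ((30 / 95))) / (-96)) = -5.65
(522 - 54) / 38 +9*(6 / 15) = 1512 / 95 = 15.92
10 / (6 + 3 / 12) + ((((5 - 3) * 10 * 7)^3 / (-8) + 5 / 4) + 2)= -6859903 / 20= -342995.15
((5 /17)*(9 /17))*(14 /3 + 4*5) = 1110 /289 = 3.84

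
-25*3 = -75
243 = 243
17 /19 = 0.89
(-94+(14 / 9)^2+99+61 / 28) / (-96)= -0.10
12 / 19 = 0.63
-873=-873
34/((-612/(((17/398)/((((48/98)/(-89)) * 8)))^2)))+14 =1466033779343/105109291008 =13.95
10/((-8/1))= -5/4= -1.25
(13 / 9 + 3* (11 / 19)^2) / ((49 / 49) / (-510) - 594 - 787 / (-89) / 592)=-0.00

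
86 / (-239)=-0.36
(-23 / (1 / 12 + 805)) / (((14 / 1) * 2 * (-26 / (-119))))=-0.00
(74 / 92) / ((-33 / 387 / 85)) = -405705 / 506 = -801.79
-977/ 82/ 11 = -977/ 902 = -1.08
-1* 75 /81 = -25 /27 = -0.93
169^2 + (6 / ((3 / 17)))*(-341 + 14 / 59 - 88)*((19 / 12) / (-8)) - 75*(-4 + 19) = 85869683 / 2832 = 30321.22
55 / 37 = 1.49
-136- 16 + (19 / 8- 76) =-1805 / 8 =-225.62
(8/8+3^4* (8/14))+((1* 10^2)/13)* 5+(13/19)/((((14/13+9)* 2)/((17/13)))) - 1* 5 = 36598455/452998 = 80.79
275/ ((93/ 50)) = 13750/ 93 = 147.85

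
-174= -174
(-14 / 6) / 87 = -0.03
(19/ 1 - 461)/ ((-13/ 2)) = 68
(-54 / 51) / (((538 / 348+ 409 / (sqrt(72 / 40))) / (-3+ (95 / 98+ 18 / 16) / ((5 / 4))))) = -273393846 / 11718619255735+ 24109475148 * sqrt(5) / 11718619255735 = 0.00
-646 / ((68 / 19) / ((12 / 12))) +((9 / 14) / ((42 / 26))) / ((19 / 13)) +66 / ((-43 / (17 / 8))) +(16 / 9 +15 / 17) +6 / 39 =-57545563531 / 318502548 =-180.68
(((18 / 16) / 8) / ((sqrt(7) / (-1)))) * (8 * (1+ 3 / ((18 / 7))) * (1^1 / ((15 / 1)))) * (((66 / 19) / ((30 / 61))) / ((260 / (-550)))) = 7381 * sqrt(7) / 21280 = 0.92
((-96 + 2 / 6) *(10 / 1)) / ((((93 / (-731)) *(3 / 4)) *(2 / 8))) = 33567520 / 837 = 40104.56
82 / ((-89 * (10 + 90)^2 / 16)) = -82 / 55625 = -0.00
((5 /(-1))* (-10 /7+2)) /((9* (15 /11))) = -44 /189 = -0.23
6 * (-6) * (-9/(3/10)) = 1080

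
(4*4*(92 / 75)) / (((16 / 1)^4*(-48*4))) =-23 / 14745600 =-0.00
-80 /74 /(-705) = 8 /5217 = 0.00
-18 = -18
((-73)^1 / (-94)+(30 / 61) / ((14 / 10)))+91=3697829 / 40138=92.13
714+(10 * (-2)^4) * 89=14954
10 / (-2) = -5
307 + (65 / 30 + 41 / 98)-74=34631 / 147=235.59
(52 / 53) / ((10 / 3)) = 78 / 265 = 0.29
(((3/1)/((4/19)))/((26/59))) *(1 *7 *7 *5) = 823935/104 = 7922.45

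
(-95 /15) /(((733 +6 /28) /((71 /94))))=-9443 /1447365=-0.01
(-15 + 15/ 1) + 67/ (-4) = -67/ 4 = -16.75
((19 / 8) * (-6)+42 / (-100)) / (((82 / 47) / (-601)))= 41438349 / 8200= 5053.46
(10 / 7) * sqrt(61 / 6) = 5 * sqrt(366) / 21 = 4.56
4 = 4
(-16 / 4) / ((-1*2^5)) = 1 / 8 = 0.12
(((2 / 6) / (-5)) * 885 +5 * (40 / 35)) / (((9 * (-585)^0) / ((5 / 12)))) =-1865 / 756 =-2.47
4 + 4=8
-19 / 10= -1.90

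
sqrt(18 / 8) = 3 / 2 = 1.50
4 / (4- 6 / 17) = 34 / 31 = 1.10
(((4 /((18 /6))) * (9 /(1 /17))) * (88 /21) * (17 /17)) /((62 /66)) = 197472 /217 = 910.01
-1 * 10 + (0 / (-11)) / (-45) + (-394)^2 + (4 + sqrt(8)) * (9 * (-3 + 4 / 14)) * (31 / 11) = 11931198 / 77 -10602 * sqrt(2) / 77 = 154755.90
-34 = -34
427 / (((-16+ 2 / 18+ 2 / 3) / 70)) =-269010 / 137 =-1963.58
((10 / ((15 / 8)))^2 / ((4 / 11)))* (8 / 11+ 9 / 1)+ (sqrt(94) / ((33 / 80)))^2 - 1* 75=149837 / 121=1238.32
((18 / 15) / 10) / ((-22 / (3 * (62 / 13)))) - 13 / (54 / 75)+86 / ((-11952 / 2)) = -193858627 / 10682100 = -18.15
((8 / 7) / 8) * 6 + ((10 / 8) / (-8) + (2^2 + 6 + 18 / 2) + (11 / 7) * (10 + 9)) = 11101 / 224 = 49.56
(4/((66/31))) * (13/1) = 806/33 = 24.42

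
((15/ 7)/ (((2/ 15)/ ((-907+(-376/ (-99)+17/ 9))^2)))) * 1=99524911250/ 7623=13055871.87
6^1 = 6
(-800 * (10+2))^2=92160000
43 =43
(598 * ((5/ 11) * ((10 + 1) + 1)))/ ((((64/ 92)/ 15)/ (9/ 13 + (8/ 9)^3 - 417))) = -29230752.92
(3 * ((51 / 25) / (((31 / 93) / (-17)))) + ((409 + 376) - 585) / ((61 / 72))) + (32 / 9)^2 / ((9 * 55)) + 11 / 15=-920787442 / 12228975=-75.30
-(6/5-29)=139/5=27.80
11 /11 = 1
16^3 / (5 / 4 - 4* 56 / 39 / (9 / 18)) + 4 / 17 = -10856204 / 27149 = -399.87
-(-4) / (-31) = -4 / 31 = -0.13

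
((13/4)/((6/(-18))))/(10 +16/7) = -273/344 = -0.79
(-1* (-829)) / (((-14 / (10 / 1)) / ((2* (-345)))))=2860050 / 7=408578.57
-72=-72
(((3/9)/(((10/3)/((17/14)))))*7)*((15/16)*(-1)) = -51/64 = -0.80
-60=-60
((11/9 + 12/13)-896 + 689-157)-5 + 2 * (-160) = -80362/117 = -686.85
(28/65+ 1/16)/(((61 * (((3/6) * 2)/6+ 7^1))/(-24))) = -4617/170495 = -0.03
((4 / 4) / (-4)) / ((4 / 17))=-17 / 16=-1.06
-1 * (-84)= 84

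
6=6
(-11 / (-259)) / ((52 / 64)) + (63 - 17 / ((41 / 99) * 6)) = 15519467 / 276094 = 56.21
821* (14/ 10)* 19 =109193/ 5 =21838.60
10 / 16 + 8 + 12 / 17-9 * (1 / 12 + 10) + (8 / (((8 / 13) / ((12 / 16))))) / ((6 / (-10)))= -13283 / 136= -97.67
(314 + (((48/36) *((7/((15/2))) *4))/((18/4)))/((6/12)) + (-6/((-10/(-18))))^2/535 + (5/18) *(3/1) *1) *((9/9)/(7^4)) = 687431117/5202366750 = 0.13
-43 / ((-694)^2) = -43 / 481636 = -0.00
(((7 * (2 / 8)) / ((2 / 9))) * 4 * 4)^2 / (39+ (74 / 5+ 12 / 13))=1031940 / 3557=290.12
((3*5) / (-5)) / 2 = -3 / 2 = -1.50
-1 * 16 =-16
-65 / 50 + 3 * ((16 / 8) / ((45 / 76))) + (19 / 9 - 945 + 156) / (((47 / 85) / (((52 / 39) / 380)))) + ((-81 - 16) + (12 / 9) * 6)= -4106585 / 48222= -85.16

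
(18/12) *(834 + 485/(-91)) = 226227/182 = 1243.01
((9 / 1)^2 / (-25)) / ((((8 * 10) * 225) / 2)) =-9 / 25000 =-0.00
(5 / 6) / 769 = 5 / 4614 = 0.00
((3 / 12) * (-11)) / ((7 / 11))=-121 / 28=-4.32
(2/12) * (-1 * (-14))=7/3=2.33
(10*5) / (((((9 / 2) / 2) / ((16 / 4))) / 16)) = 12800 / 9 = 1422.22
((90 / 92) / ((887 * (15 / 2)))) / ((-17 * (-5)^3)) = 3 / 43352125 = 0.00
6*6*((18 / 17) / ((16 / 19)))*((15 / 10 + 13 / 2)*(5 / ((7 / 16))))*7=492480 / 17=28969.41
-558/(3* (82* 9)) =-31/123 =-0.25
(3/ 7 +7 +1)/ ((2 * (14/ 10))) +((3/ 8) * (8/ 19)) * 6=7369/ 1862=3.96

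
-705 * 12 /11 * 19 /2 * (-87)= 6992190 /11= 635653.64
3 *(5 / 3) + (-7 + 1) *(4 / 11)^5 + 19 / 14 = 14247523 / 2254714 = 6.32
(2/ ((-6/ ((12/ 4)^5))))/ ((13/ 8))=-648/ 13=-49.85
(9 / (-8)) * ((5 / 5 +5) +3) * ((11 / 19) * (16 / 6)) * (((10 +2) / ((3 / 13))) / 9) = -1716 / 19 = -90.32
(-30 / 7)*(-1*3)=90 / 7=12.86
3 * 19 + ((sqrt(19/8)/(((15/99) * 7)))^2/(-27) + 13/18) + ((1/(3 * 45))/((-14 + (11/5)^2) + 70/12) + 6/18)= 2551589897/44011800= 57.98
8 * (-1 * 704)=-5632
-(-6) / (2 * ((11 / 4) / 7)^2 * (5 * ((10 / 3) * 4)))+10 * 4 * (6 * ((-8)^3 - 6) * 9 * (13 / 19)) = -43999939242 / 57475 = -765549.18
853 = 853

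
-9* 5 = -45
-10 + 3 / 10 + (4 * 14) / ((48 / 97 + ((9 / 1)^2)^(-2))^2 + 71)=-321528704706791 / 36070161500930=-8.91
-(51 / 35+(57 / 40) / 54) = -7477 / 5040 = -1.48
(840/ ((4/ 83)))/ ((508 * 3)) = 2905/ 254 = 11.44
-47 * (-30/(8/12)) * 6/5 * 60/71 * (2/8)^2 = 19035/142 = 134.05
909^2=826281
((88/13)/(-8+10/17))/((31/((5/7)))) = -3740/177723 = -0.02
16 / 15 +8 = 136 / 15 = 9.07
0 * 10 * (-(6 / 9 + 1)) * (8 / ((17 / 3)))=0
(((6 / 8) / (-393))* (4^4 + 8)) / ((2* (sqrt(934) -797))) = 0.00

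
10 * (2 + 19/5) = 58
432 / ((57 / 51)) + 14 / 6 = 22165 / 57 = 388.86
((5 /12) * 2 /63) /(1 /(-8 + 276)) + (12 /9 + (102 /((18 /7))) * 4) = 30910 /189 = 163.54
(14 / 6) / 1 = 7 / 3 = 2.33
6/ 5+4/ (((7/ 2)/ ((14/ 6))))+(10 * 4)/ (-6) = -14/ 5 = -2.80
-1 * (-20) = 20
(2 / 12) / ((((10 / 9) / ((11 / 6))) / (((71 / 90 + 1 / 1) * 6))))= 1771 / 600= 2.95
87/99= 29/33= 0.88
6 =6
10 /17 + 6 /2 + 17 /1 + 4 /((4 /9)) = 503 /17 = 29.59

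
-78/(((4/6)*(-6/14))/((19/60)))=1729/20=86.45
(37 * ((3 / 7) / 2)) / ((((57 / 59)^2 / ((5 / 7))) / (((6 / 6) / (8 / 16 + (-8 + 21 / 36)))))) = -1287970 / 1468187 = -0.88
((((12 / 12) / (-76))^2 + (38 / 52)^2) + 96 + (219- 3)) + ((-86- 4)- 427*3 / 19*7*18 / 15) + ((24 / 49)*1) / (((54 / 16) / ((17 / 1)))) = -734689737767 / 2152397520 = -341.34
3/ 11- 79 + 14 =-64.73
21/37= 0.57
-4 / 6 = -2 / 3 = -0.67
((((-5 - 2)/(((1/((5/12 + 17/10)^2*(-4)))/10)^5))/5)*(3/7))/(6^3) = 1091533853073393531649/2125764000000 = 513478379.10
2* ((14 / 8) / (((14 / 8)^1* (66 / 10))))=10 / 33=0.30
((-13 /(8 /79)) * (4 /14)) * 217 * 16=-127348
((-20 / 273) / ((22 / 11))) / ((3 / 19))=-190 / 819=-0.23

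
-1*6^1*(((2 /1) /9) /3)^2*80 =-640 /243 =-2.63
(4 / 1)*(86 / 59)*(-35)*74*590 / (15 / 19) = -33856480 / 3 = -11285493.33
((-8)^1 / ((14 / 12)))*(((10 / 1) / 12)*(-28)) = 160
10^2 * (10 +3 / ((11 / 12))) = 1327.27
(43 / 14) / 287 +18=72367 / 4018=18.01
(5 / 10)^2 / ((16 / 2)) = 0.03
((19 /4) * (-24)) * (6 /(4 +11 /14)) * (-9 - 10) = 181944 /67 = 2715.58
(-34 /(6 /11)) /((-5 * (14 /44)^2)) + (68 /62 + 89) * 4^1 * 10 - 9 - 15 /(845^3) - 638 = 1693680289100714 /549894215325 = 3080.01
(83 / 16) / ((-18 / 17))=-4.90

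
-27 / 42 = -9 / 14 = -0.64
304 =304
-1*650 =-650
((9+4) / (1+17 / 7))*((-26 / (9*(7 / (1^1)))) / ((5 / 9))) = -169 / 60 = -2.82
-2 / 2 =-1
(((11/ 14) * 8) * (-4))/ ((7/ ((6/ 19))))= -1056/ 931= -1.13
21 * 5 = 105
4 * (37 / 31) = 4.77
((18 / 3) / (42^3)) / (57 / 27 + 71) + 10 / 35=257937 / 902776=0.29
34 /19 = 1.79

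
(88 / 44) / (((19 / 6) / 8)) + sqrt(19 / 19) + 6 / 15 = 613 / 95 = 6.45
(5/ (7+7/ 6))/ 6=5/ 49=0.10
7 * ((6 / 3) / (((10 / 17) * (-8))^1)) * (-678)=40341 / 20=2017.05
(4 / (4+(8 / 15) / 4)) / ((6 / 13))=65 / 31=2.10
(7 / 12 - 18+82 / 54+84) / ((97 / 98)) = 360395 / 5238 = 68.80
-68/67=-1.01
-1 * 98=-98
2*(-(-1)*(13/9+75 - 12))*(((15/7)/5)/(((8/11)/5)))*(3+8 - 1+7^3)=2815175/21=134055.95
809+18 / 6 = 812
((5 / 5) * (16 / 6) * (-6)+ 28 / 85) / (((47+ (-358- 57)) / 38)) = 6327 / 3910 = 1.62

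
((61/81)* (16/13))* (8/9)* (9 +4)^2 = 101504/729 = 139.24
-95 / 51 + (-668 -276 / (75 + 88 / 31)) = -82871675 / 123063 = -673.41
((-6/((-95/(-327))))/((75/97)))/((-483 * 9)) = 0.01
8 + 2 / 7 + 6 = 100 / 7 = 14.29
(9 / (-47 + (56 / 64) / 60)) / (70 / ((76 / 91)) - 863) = 8640 / 35145883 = 0.00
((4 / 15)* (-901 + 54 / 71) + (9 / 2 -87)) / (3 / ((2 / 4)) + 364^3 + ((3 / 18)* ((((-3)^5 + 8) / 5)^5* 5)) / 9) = -6183549 / 517453916075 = -0.00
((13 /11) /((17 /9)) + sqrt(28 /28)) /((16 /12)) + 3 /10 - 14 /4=-1852 /935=-1.98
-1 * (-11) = 11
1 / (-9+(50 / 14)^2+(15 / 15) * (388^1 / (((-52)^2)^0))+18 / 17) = 833 / 327214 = 0.00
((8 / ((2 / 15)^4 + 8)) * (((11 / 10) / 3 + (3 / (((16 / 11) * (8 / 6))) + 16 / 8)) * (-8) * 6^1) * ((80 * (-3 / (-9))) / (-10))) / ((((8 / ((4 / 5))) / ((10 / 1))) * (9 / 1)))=2817750 / 50627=55.66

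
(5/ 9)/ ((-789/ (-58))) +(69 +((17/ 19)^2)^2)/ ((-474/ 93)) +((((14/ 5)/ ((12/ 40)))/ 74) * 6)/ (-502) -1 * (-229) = 146228821853085706/ 678947906133333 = 215.38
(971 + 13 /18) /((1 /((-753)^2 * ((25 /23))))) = 27548762275 /46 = 598886136.41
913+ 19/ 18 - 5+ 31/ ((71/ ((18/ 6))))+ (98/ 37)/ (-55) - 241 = 1740713471/ 2600730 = 669.32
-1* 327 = -327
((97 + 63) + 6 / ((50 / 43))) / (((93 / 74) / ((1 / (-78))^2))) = 152773 / 7072650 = 0.02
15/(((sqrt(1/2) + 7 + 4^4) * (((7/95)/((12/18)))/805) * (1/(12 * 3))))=2068758000/138337 - 3933000 * sqrt(2)/138337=14914.27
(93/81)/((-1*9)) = -31/243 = -0.13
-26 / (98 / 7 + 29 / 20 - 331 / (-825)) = -85800 / 52309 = -1.64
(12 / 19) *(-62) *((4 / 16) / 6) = -31 / 19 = -1.63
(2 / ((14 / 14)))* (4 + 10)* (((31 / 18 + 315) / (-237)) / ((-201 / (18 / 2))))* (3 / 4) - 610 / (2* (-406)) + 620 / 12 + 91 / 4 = 985398179 / 12893748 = 76.42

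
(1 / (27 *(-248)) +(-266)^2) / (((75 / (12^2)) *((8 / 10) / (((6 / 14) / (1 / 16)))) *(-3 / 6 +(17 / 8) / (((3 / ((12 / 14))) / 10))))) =758051480 / 3627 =209002.34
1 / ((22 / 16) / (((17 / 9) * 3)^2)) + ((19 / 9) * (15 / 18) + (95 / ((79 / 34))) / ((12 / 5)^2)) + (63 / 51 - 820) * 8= -20798431309 / 3190968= -6517.91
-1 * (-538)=538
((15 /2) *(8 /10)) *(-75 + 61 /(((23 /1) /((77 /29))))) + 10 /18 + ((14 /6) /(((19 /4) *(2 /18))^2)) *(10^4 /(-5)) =-37188564097 /2167083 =-17160.66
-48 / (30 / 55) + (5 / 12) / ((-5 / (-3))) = -351 / 4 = -87.75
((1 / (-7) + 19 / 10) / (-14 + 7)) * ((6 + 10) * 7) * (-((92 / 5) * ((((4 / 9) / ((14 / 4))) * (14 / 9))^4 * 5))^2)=11923653847416832 / 21618568869938145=0.55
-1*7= -7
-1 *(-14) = 14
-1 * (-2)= 2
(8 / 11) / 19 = 8 / 209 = 0.04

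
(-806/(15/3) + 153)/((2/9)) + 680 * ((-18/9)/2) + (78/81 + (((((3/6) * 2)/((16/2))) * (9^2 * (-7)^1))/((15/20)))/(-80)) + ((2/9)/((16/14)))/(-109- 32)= -714.76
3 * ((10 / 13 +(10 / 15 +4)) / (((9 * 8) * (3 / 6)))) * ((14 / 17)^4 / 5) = 2036048 / 48859785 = 0.04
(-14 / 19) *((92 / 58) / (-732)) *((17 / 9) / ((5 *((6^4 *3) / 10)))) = 0.00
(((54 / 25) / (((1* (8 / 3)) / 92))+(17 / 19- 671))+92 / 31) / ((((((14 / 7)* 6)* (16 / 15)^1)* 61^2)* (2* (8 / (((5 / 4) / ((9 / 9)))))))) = -8726293 / 8977076224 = -0.00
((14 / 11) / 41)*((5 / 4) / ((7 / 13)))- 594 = -535723 / 902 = -593.93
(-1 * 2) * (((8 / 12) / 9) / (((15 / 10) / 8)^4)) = -262144 / 2187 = -119.86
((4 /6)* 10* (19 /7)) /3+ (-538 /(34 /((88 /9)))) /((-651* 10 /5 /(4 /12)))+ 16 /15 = 1523504 /213435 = 7.14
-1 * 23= -23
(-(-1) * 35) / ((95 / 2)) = 0.74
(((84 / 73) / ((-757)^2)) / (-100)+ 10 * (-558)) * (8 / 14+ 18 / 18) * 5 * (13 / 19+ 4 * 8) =-1432969.17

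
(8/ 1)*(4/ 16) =2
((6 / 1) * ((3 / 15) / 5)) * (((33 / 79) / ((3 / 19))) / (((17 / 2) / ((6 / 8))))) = 1881 / 33575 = 0.06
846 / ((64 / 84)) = 8883 / 8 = 1110.38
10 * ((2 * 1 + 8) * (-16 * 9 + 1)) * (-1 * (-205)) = -2931500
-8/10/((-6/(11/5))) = 22/75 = 0.29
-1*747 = -747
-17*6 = -102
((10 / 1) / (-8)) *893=-4465 / 4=-1116.25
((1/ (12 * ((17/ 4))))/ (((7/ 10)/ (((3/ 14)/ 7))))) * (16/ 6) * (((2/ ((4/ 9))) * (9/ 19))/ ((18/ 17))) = 30/ 6517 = 0.00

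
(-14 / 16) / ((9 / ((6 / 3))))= -0.19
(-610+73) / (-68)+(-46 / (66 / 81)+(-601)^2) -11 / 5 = 1350701907 / 3740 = 361150.24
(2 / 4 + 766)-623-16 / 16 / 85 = 24393 / 170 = 143.49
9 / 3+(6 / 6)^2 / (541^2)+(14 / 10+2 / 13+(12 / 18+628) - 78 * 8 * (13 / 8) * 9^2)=-4651477279817 / 57072795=-81500.78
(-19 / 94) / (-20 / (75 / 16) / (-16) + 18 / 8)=-570 / 7097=-0.08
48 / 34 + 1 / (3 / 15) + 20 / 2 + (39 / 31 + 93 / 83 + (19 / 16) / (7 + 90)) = 1276430743 / 67886032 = 18.80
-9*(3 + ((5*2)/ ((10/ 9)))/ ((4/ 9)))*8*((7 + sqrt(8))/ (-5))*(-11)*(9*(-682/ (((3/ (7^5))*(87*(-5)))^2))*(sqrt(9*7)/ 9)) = 262772035431752*sqrt(14)/ 105125 + 919702124011132*sqrt(7)/ 105125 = 32499462809.06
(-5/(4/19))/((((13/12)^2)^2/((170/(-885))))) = 5581440/1685099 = 3.31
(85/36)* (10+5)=425/12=35.42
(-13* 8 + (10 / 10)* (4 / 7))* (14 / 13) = -1448 / 13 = -111.38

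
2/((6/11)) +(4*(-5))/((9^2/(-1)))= 317/81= 3.91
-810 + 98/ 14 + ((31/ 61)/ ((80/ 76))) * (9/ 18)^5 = -31348531/ 39040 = -802.98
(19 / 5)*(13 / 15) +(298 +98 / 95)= 430813 / 1425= 302.32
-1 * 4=-4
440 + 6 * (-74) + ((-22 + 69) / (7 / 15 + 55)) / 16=-52543 / 13312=-3.95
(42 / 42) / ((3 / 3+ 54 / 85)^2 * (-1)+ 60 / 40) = -14450 / 16967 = -0.85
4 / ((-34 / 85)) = -10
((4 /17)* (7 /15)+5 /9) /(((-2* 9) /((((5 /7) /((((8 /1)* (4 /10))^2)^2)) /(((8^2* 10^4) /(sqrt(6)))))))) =-509* sqrt(6) /1293724680192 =-0.00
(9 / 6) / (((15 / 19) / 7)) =133 / 10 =13.30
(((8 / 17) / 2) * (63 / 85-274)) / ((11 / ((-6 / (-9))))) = -185816 / 47685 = -3.90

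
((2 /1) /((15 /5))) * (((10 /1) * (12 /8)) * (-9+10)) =10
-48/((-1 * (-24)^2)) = 1/12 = 0.08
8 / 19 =0.42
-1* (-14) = 14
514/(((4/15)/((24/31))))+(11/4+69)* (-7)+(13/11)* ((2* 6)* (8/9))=4102697/4092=1002.61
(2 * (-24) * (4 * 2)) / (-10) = 192 / 5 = 38.40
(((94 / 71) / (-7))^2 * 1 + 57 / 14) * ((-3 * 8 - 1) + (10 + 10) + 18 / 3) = 2029031 / 494018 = 4.11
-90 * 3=-270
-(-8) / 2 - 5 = -1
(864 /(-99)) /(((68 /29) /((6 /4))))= -1044 /187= -5.58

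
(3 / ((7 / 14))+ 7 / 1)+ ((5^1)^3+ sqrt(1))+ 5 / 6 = 839 / 6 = 139.83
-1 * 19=-19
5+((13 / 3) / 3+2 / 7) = 424 / 63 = 6.73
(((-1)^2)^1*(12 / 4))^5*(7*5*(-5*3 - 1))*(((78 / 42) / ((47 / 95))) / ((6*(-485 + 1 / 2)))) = 140400 / 799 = 175.72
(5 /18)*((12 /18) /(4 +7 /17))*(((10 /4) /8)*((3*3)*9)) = 17 /16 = 1.06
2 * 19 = 38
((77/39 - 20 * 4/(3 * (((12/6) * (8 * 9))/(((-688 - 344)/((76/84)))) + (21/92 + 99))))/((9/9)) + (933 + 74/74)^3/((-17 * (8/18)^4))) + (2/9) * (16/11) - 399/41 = -96765354890734594211185/78776759359584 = -1228349016.61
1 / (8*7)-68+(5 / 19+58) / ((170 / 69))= -4009581 / 90440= -44.33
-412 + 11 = -401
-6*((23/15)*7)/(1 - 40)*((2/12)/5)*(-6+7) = 161/2925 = 0.06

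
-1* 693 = -693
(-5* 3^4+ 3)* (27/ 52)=-5427/ 26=-208.73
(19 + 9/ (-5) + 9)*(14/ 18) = 917/ 45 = 20.38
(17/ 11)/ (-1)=-17/ 11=-1.55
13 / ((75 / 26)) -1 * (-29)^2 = -62737 / 75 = -836.49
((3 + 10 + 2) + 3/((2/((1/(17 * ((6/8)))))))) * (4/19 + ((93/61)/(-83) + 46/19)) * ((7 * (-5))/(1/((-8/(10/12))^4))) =-2400667525251072/204418625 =-11743878.65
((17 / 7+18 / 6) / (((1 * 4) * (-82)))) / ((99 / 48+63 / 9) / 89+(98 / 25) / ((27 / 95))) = -913140 / 766595081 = -0.00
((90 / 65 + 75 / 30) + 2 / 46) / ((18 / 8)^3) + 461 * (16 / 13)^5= 100088966560 / 76857651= 1302.26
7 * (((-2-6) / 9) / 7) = -8 / 9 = -0.89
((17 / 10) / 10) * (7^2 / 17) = 49 / 100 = 0.49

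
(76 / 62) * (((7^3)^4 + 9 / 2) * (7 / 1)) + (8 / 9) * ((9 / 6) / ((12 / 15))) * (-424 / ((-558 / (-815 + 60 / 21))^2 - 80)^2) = 112607063388589412849560870403 / 948132884825967786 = 118767174085.79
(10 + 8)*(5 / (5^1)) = 18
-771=-771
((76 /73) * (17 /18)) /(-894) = -323 /293679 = -0.00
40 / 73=0.55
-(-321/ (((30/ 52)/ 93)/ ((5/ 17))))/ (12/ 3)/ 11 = 345.89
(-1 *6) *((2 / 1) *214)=-2568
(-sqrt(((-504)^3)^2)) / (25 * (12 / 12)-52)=4741632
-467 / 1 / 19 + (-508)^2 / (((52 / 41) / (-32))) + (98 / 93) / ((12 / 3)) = -299136518831 / 45942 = -6511177.55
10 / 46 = 5 / 23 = 0.22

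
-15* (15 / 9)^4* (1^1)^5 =-3125 / 27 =-115.74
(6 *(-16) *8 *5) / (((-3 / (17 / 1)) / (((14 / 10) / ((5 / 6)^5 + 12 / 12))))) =236888064 / 10901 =21730.86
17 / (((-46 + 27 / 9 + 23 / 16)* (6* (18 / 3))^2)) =-17 / 53865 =-0.00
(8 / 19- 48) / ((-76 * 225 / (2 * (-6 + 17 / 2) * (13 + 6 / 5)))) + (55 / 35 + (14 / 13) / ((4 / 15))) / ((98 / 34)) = 1552920553 / 724364550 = 2.14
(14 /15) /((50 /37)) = 259 /375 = 0.69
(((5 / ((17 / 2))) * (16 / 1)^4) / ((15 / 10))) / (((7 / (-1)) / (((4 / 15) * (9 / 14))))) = -524288 / 833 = -629.40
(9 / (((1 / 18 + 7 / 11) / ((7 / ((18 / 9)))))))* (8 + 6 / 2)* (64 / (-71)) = -4390848 / 9727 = -451.41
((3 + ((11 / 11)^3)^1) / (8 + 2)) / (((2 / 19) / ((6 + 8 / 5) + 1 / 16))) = 11647 / 400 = 29.12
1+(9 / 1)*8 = 73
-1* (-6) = 6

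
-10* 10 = -100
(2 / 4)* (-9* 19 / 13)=-171 / 26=-6.58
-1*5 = -5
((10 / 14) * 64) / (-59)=-320 / 413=-0.77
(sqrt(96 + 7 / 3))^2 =295 / 3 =98.33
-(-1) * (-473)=-473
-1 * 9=-9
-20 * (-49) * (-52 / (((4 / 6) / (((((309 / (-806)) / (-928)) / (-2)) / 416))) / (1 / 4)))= 227115 / 23934976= 0.01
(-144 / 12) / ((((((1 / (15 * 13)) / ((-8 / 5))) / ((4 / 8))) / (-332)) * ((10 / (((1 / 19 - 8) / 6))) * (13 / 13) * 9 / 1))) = 2606864 / 285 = 9146.89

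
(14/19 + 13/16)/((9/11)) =1.89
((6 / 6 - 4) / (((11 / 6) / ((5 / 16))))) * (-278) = 6255 / 44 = 142.16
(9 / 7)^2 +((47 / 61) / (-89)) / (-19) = 8357534 / 5054399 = 1.65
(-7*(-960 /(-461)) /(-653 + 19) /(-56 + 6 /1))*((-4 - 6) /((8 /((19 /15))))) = 0.00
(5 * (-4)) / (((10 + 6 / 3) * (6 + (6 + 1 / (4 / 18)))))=-10 / 99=-0.10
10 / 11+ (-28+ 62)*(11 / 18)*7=14489 / 99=146.35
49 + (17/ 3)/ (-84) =12331/ 252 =48.93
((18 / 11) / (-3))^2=36 / 121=0.30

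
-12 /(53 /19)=-228 /53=-4.30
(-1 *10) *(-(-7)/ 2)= -35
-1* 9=-9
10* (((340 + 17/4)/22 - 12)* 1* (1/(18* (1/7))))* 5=18725/264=70.93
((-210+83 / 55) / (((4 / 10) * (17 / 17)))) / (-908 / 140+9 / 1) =-401345 / 1936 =-207.31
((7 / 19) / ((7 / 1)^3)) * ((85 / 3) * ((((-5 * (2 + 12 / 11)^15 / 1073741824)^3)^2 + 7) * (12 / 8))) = 3913436765933588249753358174633214870959829140457210133247434768802255760798093571805787555852807768953664871858919973733405 / 12246752769595824457831996590805743773971637972461168032181279673055086846013380190545569408401013474278811351104826835468288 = 0.32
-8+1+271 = 264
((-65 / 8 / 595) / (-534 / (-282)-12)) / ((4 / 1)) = 611 / 1808800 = 0.00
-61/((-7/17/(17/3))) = 17629/21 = 839.48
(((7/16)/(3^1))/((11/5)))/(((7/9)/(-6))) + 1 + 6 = 571/88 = 6.49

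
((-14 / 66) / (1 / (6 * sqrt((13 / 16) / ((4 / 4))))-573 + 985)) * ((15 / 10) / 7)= -12051 / 109230242 + 3 * sqrt(13) / 218460484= -0.00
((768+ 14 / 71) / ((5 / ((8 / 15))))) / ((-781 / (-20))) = 1745344 / 831765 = 2.10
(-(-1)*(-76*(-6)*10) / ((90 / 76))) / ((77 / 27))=103968 / 77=1350.23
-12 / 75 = -4 / 25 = -0.16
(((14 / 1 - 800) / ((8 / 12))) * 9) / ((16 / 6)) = -31833 / 8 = -3979.12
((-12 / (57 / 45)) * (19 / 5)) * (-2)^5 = 1152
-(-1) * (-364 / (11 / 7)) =-2548 / 11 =-231.64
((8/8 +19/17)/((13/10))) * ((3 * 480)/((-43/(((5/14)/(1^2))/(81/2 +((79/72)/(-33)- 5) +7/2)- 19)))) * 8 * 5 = 51043177728000/1231769357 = 41438.91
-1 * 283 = -283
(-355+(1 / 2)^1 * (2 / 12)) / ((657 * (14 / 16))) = -8518 / 13797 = -0.62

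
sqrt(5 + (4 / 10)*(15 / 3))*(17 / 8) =17*sqrt(7) / 8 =5.62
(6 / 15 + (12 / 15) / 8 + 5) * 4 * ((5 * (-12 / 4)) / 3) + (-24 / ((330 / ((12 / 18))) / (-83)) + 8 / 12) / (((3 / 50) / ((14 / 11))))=-1270 / 121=-10.50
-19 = -19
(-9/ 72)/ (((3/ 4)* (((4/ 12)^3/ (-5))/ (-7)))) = -315/ 2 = -157.50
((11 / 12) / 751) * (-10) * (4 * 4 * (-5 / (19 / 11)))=24200 / 42807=0.57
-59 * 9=-531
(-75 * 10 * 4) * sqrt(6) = -3000 * sqrt(6) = -7348.47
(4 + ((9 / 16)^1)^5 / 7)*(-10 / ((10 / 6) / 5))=-441287655 / 3670016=-120.24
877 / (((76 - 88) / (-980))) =214865 / 3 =71621.67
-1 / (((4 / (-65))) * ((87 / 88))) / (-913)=-130 / 7221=-0.02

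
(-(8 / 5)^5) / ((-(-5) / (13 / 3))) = -425984 / 46875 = -9.09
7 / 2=3.50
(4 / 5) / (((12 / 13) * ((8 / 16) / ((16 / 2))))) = 208 / 15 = 13.87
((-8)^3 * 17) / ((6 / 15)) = -21760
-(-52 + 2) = 50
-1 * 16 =-16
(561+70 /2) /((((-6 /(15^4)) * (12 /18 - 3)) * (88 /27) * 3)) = 67888125 /308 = 220415.99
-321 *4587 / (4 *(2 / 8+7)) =-1472427 / 29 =-50773.34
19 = 19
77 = 77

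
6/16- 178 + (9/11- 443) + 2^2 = -54191/88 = -615.81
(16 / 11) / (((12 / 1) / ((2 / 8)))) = 1 / 33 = 0.03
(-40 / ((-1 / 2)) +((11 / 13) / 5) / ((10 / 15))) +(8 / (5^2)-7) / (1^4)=47823 / 650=73.57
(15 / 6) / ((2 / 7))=35 / 4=8.75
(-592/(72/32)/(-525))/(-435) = -0.00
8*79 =632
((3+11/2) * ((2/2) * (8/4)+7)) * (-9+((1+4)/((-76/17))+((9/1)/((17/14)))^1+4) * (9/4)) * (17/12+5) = 16904349/2432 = 6950.80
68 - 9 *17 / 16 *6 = 85 / 8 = 10.62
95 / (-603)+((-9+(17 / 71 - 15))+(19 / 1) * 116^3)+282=29657282.08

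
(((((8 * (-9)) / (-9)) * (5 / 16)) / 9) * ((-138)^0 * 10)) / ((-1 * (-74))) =25 / 666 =0.04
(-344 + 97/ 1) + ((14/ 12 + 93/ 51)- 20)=-26929/ 102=-264.01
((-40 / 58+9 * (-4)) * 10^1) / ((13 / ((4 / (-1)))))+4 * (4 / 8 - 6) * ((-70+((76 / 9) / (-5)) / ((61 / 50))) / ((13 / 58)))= 1473552200 / 206973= 7119.54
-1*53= -53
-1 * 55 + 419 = 364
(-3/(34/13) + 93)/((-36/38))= -6593/68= -96.96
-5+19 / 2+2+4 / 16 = 27 / 4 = 6.75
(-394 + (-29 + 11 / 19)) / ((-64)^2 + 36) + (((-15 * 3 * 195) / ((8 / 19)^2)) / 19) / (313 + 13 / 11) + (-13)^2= 25822959673 / 160784384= 160.61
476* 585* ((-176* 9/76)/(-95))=22054032/361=61091.50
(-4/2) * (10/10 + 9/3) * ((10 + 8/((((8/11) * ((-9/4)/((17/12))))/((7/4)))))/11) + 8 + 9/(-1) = 161/297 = 0.54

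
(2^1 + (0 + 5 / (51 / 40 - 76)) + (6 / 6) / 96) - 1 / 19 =10308919 / 5451936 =1.89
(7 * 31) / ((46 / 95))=448.15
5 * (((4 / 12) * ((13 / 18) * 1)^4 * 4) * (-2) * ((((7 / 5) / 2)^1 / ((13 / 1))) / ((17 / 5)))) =-76895 / 1338444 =-0.06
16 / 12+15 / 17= 113 / 51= 2.22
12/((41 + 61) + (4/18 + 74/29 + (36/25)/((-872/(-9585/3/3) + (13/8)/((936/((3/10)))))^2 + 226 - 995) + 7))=1656243652277196/15426815418405761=0.11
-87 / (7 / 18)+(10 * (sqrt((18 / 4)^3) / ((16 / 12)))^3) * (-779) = -2069962695 * sqrt(2) / 1024 - 1566 / 7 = -2858982.81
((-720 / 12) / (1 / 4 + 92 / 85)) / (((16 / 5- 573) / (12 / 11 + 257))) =96526000 / 4732189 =20.40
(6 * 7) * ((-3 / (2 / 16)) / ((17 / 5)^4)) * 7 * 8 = -35280000 / 83521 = -422.41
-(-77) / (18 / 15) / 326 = 385 / 1956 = 0.20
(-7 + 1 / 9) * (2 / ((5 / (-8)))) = 992 / 45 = 22.04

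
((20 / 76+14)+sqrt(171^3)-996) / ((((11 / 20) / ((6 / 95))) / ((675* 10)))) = -3021786000 / 3971+4374000* sqrt(19) / 11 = 972293.24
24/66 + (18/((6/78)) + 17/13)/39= 35677/5577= 6.40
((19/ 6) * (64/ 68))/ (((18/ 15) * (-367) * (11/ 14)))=-5320/ 617661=-0.01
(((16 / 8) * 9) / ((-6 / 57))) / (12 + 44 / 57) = -9747 / 728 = -13.39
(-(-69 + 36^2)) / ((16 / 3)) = -3681 / 16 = -230.06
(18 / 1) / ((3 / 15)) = 90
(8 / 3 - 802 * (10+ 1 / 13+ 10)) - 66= -630436 / 39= -16165.03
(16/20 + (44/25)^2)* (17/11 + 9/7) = 75864/6875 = 11.03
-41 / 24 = -1.71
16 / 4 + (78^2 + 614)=6702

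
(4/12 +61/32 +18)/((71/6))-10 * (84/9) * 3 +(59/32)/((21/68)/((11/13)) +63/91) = -3229837579/11679216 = -276.55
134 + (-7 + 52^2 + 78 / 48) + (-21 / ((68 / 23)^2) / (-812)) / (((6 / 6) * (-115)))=7596873571 / 2681920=2832.62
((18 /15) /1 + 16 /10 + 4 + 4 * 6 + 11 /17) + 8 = 3353 /85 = 39.45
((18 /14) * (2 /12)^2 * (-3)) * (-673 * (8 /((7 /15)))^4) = 104664960000 /16807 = 6227462.37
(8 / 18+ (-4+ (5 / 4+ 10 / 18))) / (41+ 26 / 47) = -47 / 1116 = -0.04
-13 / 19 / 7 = -13 / 133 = -0.10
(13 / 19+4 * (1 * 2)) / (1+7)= 165 / 152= 1.09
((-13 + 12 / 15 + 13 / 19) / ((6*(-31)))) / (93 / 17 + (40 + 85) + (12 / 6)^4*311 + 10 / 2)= 9299 / 767717325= 0.00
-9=-9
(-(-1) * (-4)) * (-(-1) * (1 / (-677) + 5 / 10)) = -1350 / 677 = -1.99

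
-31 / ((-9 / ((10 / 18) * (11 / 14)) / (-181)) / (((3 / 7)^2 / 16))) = -308605 / 98784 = -3.12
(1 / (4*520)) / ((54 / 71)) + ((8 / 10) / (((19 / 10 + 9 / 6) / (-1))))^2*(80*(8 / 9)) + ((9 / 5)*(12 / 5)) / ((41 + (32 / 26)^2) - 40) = 5.66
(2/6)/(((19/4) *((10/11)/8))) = 176/285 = 0.62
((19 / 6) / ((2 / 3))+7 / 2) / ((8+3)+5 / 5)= 11 / 16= 0.69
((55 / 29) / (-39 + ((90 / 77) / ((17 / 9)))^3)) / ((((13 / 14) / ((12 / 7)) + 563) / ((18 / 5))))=-3552827460336 / 11367135158198825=-0.00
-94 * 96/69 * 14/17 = -42112/391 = -107.70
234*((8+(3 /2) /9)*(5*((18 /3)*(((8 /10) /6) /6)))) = 1274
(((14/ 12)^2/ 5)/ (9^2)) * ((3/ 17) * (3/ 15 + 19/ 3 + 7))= 9947/ 1239300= 0.01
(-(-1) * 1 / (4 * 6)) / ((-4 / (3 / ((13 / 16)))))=-1 / 26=-0.04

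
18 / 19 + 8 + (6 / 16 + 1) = 1569 / 152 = 10.32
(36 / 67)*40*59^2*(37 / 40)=69204.36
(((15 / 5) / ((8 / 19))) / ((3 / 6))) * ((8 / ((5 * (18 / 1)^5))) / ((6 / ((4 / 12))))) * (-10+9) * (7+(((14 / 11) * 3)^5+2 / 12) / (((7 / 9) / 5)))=-223827783217 / 63906531353280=-0.00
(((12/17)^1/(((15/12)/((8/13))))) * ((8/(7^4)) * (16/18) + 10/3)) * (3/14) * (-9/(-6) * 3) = 20763072/18571735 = 1.12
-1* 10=-10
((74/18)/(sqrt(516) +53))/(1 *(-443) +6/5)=-9805/45587133 +370 *sqrt(129)/45587133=-0.00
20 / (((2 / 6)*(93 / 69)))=1380 / 31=44.52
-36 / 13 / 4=-9 / 13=-0.69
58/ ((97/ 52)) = 3016/ 97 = 31.09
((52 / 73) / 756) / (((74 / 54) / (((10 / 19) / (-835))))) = -26 / 59991911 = -0.00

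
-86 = -86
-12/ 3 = -4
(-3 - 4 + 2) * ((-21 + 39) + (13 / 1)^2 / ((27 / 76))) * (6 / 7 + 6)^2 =-116070.75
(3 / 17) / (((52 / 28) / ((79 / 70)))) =237 / 2210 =0.11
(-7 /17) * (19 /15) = -133 /255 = -0.52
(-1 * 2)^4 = 16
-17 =-17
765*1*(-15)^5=-580921875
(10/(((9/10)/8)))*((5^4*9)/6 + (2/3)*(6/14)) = 5251600/63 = 83358.73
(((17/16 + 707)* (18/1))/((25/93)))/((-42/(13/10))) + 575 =-892.51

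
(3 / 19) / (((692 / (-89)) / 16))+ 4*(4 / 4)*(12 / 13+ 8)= 1511284 / 42731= 35.37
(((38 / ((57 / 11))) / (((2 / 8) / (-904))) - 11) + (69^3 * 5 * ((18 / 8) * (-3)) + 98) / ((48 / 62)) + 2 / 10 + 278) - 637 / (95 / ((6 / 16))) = -43615078461 / 3040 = -14347065.28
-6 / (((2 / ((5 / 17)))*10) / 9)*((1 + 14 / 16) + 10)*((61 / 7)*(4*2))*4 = -312930 / 119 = -2629.66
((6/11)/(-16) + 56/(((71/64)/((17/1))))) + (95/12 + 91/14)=16354579/18744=872.52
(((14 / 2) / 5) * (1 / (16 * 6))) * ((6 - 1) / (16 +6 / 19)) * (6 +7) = 0.06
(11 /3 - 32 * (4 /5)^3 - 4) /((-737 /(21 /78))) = 0.01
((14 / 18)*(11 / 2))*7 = 539 / 18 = 29.94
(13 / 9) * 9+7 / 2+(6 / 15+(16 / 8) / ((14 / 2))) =1203 / 70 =17.19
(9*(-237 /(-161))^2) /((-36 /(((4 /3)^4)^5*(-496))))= 850894456549801984 /10042326495369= 84730.81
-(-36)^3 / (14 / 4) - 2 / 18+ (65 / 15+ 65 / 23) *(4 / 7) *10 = 19374703 / 1449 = 13371.09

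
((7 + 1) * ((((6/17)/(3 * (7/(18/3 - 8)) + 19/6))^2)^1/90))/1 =0.00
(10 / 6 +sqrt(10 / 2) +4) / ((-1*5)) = -17 / 15-sqrt(5) / 5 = -1.58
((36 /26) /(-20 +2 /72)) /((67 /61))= -39528 /626249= -0.06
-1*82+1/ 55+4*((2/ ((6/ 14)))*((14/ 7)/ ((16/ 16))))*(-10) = -75127/ 165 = -455.32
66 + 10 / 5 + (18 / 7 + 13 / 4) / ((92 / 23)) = 7779 / 112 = 69.46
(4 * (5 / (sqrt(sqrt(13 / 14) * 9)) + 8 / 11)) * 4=128 / 11 + 80 * 13^(3 / 4) * 14^(1 / 4) / 39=38.80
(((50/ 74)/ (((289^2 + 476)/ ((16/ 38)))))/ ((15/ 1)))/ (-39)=-40/ 6908837247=-0.00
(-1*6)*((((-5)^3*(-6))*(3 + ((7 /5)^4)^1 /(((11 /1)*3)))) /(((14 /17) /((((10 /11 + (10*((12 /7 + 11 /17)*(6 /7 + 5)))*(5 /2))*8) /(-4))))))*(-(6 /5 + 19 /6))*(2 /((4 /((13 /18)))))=-18618071.81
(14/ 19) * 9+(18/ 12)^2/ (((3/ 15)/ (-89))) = -75591/ 76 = -994.62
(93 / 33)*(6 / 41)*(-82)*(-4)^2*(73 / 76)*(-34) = 3693216 / 209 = 17670.89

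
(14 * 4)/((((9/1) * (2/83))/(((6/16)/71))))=581/426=1.36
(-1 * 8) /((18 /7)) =-28 /9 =-3.11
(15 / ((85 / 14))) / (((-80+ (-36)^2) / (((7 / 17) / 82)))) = 147 / 14408384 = 0.00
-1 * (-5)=5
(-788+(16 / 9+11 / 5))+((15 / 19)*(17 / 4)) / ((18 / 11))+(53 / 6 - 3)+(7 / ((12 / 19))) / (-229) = -1215788033 / 1566360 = -776.19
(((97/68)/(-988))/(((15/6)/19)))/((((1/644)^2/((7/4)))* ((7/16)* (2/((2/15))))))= -20114696/16575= -1213.56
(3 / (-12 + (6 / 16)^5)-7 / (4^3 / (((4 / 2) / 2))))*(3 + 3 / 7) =-9042267 / 7335496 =-1.23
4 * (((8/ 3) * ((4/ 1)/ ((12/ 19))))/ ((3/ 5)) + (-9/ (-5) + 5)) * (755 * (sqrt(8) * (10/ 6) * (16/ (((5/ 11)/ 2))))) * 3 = 2006169088 * sqrt(2)/ 27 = 105079686.39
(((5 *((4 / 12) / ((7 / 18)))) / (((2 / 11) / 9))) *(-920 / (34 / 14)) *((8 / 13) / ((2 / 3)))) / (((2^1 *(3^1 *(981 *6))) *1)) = -50600 / 24089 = -2.10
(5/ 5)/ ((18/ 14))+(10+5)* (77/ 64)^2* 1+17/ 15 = 4354331/ 184320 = 23.62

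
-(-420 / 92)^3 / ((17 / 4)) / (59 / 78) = 361179000 / 12203501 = 29.60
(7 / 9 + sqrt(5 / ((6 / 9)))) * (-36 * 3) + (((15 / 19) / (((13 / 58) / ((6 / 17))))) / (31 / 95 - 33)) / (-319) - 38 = -54 * sqrt(30) - 230147407 / 1886456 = -417.77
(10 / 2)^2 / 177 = 25 / 177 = 0.14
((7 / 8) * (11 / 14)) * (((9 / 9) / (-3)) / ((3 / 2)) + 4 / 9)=11 / 72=0.15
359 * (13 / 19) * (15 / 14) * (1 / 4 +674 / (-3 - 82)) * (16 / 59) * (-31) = 323787126 / 19057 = 16990.46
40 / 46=20 / 23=0.87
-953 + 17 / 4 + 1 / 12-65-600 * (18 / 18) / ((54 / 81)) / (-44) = -993.21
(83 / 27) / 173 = 83 / 4671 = 0.02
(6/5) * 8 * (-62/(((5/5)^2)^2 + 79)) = -186/25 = -7.44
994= 994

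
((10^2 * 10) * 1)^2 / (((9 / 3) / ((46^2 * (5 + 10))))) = 10580000000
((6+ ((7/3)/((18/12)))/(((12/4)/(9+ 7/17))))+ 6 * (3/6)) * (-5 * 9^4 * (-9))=4098052.06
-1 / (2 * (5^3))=-1 / 250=-0.00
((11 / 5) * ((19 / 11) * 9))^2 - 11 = 28966 / 25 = 1158.64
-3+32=29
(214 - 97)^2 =13689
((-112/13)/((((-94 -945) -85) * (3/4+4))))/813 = 112/56427891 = 0.00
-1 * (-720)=720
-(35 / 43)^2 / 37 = -1225 / 68413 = -0.02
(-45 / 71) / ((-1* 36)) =5 / 284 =0.02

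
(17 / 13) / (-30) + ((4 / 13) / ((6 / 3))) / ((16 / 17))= 187 / 1560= 0.12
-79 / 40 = -1.98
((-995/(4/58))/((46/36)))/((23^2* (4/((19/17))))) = -4934205/827356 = -5.96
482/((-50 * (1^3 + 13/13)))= -241/50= -4.82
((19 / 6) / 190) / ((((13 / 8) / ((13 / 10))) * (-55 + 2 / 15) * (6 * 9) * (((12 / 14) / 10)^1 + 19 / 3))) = -7 / 9984636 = -0.00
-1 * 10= -10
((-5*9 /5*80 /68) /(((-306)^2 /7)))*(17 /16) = -35 /41616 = -0.00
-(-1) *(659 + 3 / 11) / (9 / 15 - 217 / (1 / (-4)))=36260 / 47773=0.76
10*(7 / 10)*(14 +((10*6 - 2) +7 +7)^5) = 13544423522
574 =574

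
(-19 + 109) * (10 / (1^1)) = 900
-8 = -8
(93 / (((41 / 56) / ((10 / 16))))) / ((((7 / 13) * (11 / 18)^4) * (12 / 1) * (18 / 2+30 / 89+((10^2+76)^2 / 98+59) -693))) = -230616919260 / 807811948163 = -0.29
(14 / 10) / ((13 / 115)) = 161 / 13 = 12.38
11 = 11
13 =13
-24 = -24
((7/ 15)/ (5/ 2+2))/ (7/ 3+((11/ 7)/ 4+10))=392/ 48105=0.01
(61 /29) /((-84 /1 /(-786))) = 7991 /406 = 19.68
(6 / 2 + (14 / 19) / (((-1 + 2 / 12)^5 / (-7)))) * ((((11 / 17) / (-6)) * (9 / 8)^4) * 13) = -294030644193 / 8268800000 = -35.56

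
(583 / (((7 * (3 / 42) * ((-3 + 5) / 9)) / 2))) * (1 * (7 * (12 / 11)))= 80136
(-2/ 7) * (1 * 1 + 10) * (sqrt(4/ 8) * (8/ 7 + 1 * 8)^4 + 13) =-184549376 * sqrt(2)/ 16807- 286/ 7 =-15569.64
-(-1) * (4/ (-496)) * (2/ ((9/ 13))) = -13/ 558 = -0.02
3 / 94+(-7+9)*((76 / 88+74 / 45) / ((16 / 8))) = 59093 / 23265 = 2.54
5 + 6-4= 7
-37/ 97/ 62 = -37/ 6014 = -0.01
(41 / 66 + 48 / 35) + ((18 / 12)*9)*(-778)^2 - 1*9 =18875765353 / 2310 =8171326.99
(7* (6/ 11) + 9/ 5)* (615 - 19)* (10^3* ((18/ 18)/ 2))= 18416400/ 11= 1674218.18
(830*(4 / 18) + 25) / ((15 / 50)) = 18850 / 27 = 698.15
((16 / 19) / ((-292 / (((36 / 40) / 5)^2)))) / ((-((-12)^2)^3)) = 1 / 31956480000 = 0.00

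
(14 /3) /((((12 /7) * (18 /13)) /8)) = 15.73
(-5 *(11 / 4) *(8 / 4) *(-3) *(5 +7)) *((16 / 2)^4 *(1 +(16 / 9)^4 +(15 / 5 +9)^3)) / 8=642583321600 / 729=881458603.02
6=6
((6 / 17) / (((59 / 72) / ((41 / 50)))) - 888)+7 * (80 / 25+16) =-18887664 / 25075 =-753.25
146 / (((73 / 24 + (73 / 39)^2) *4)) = 6084 / 1091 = 5.58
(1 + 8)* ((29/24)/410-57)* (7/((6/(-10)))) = 3925957/656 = 5984.69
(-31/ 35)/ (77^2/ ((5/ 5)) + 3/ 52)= -1612/ 10790885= -0.00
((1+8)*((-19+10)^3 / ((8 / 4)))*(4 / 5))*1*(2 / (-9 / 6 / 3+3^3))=-52488 / 265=-198.07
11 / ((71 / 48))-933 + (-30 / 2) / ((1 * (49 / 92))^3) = -8560606755 / 8353079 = -1024.84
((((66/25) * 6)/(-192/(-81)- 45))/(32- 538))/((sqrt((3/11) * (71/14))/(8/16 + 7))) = 243 * sqrt(32802)/9397915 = 0.00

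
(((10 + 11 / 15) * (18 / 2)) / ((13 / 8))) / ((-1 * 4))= -966 / 65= -14.86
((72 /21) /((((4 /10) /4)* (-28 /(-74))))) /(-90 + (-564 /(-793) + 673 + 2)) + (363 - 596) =-1766440551 /7586327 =-232.85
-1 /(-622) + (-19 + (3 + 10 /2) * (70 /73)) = -514321 /45406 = -11.33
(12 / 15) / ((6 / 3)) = 0.40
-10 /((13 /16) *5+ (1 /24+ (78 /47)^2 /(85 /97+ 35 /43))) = -1245876000 /714339187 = -1.74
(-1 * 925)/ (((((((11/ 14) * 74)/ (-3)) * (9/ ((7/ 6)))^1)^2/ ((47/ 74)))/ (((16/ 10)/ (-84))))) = 80605/ 161010828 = 0.00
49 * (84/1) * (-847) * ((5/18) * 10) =-29052100/3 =-9684033.33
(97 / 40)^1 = 97 / 40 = 2.42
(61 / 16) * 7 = 427 / 16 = 26.69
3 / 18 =1 / 6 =0.17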